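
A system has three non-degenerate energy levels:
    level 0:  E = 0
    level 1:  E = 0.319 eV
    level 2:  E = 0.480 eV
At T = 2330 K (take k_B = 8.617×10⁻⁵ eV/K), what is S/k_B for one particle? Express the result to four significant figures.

0.6784

k_BT = 8.617×10⁻⁵ × 2330 K = 0.200776 eV.
Eᵢ/kT = 0, 1.58884, 2.39072.
Z = Σ e^(−Eᵢ/kT) = e^(−0) + e^(−1.58884) + e^(−2.39072) = 1.00000 + 0.204162 + 0.0915637 = 1.29573.
⟨E⟩ = Σ EᵢPᵢ = 0.0841829 eV.
S/k_B = ln Z + ⟨E⟩/kT = ln(1.29573) + 0.0841829/0.200776 = 0.259074 + 0.419288 = 0.6784.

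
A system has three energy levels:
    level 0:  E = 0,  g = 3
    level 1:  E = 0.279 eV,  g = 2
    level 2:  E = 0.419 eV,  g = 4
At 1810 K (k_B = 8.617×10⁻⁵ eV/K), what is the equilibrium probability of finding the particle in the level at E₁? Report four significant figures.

0.09269

k_BT = 8.617×10⁻⁵ × 1810 K = 0.155968 eV.
Eᵢ/kT = 0, 1.78883, 2.68645.
Z = Σ gᵢe^(−Eᵢ/kT) = 3·e^(−0) + 2·e^(−1.78883) + 4·e^(−2.68645) = 3.00000 + 0.334311 + 0.272489 = 3.60680.
P₁ = g₁ e^(−E₁/kT) / Z = 0.334311/3.60680 = 0.09269.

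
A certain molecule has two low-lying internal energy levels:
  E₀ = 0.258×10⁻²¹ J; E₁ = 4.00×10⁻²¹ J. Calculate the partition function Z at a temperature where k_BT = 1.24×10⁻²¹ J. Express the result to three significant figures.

Eᵢ/kT = 0.20806, 3.2258.
Z = Σ e^(−Eᵢ/kT) = e^(−0.20806) + e^(−3.2258) = 0.81216 + 0.039724 = 0.85188.

Z = 0.852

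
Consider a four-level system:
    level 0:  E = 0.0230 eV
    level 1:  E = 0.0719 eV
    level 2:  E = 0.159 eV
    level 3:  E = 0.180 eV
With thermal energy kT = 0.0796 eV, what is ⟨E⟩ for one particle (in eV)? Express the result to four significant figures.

Eᵢ/kT = 0.288945, 0.903266, 1.99749, 2.26131.
Z = Σ e^(−Eᵢ/kT) = e^(−0.288945) + e^(−0.903266) + e^(−1.99749) + e^(−2.26131) = 0.749053 + 0.405244 + 0.135675 + 0.104214 = 1.39419.
⟨E⟩ = Σ Eᵢ e^(−Eᵢ/kT) / Z = (0.0230·0.749053 + 0.0719·0.405244 + 0.159·0.135675 + 0.180·0.104214) / 1.39419 = 0.06218 eV.

0.06218 eV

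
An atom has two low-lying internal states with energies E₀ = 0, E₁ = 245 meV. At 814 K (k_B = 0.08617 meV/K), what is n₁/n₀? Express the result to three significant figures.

0.0304

k_BT = 0.08617 × 814 K = 70.142 meV.
n₁/n₀ = exp[−(E₁−E₀)/kT] = exp(−(245 meV)/(70.142 meV)) = exp(-3.4929) = 0.0304.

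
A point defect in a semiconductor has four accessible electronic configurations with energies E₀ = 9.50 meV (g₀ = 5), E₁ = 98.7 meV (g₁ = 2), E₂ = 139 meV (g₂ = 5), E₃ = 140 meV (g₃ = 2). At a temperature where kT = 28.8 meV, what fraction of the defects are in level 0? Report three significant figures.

0.968

Eᵢ/kT = 0.32986, 3.4271, 4.8264, 4.8611.
Z = Σ gᵢe^(−Eᵢ/kT) = 5·e^(−0.32986) + 2·e^(−3.4271) + 5·e^(−4.8264) + 2·e^(−4.8611) = 3.5951 + 0.064962 + 0.040077 + 0.015484 = 3.7156.
P₀ = g₀ e^(−E₀/kT) / Z = 3.5951/3.7156 = 0.968.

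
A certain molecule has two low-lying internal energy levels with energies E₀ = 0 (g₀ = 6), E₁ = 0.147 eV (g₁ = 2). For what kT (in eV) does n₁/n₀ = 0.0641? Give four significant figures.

0.08916 eV

n₁/n₀ = (g₁/g₀) exp[−(E₁−E₀)/kT] = 0.0641.
⇒ (E₁−E₀)/kT = ln((2/6)/0.0641) = ln(5.20021) = 1.64870.
kT = 0.147 eV / 1.64870 = 0.08916 eV.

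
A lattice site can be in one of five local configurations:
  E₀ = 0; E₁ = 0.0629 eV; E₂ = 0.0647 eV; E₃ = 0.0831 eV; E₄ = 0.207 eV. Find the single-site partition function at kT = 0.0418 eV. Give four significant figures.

Z = 1.579

Eᵢ/kT = 0, 1.50478, 1.54785, 1.98804, 4.95215.
Z = Σ e^(−Eᵢ/kT) = e^(−0) + e^(−1.50478) + e^(−1.54785) + e^(−1.98804) + e^(−4.95215) = 1.00000 + 0.222066 + 0.212705 + 0.136964 + 0.00706820 = 1.57880.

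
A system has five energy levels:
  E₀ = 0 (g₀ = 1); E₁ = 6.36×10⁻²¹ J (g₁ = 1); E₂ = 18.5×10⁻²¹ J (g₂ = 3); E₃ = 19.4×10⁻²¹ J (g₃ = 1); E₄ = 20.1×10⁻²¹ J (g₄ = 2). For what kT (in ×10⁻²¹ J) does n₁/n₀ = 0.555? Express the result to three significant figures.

n₁/n₀ = (g₁/g₀) exp[−(E₁−E₀)/kT] = 0.555.
⇒ (E₁−E₀)/kT = ln((1/1)/0.555) = ln(1.8018) = 0.58879.
kT = 6.36 ×10⁻²¹ J / 0.58879 = 10.8 ×10⁻²¹ J.

10.8 ×10⁻²¹ J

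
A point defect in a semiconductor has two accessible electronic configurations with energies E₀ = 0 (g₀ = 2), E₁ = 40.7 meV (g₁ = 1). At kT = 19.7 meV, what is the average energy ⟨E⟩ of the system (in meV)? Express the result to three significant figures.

2.42 meV

Eᵢ/kT = 0, 2.0660.
Z = Σ gᵢe^(−Eᵢ/kT) = 2·e^(−0) + 1·e^(−2.0660) = 2.0000 + 0.12669 = 2.1267.
⟨E⟩ = Σ Eᵢ gᵢe^(−Eᵢ/kT) / Z = (0·2.0000 + 40.7·0.12669) / 2.1267 = 2.42 meV.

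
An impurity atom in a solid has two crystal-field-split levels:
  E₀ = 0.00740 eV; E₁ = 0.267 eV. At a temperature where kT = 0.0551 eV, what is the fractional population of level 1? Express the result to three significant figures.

0.00891

Eᵢ/kT = 0.13430, 4.8457.
Z = Σ e^(−Eᵢ/kT) = e^(−0.13430) + e^(−4.8457) = 0.87433 + 0.0078621 = 0.88219.
P₁ = e^(−E₁/kT) / Z = 0.0078621/0.88219 = 0.00891.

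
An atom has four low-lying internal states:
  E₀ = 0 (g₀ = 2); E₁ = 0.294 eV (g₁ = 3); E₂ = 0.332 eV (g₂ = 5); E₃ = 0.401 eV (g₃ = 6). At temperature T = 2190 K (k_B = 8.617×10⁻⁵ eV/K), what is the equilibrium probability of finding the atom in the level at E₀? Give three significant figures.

k_BT = 8.617×10⁻⁵ × 2190 K = 0.18871 eV.
Eᵢ/kT = 0, 1.5579, 1.7593, 2.1250.
Z = Σ gᵢe^(−Eᵢ/kT) = 2·e^(−0) + 3·e^(−1.5579) + 5·e^(−1.7593) + 6·e^(−2.1250) = 2.0000 + 0.63173 + 0.86083 + 0.71660 = 4.2092.
P₀ = g₀ e^(−E₀/kT) / Z = 2.0000/4.2092 = 0.475.

0.475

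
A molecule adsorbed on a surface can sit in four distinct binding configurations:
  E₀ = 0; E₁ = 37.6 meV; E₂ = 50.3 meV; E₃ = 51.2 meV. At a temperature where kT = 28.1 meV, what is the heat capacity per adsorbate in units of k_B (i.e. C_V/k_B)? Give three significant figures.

Eᵢ/kT = 0, 1.3381, 1.7900, 1.8221.
Z = Σ e^(−Eᵢ/kT) = e^(−0) + e^(−1.3381) + e^(−1.7900) + e^(−1.8221) = 1.0000 + 0.26234 + 0.16696 + 0.16169 = 1.5910.
⟨E⟩ = 16.682 meV, ⟨E²⟩ = 765.03 meV².
C_V/k_B = (⟨E²⟩ − ⟨E⟩²)/(kT)² = (765.03 − 278.29)/789.61 = 0.616.

0.616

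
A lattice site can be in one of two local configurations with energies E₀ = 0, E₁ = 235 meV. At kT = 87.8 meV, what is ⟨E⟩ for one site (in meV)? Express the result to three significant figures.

15.1 meV

Eᵢ/kT = 0, 2.6765.
Z = Σ e^(−Eᵢ/kT) = e^(−0) + e^(−2.6765) = 1.0000 + 0.068804 = 1.0688.
⟨E⟩ = Σ Eᵢ e^(−Eᵢ/kT) / Z = (0·1.0000 + 235·0.068804) / 1.0688 = 15.1 meV.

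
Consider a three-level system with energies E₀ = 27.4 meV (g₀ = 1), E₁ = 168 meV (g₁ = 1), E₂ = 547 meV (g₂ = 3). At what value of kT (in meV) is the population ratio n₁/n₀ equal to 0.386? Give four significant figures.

n₁/n₀ = (g₁/g₀) exp[−(E₁−E₀)/kT] = 0.386.
⇒ (E₁−E₀)/kT = ln((1/1)/0.386) = ln(2.59067) = 0.951917.
kT = 140.6 meV / 0.951917 = 147.7 meV.

147.7 meV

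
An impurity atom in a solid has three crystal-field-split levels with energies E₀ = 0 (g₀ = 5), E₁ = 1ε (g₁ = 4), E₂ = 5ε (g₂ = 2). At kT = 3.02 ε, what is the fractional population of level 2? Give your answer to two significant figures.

Eᵢ/kT = 0, 0.3311, 1.656.
Z = Σ gᵢe^(−Eᵢ/kT) = 5·e^(−0) + 4·e^(−0.3311) + 2·e^(−1.656) = 5.000 + 2.873 + 0.3818 = 8.255.
P₂ = g₂ e^(−E₂/kT) / Z = 0.3818/8.255 = 0.046.

0.046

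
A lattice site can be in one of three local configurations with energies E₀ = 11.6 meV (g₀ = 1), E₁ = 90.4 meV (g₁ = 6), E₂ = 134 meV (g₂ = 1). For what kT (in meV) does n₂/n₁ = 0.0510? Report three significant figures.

n₂/n₁ = (g₂/g₁) exp[−(E₂−E₁)/kT] = 0.0510.
⇒ (E₂−E₁)/kT = ln((1/6)/0.0510) = ln(3.2680) = 1.1842.
kT = 43.6 meV / 1.1842 = 36.8 meV.

36.8 meV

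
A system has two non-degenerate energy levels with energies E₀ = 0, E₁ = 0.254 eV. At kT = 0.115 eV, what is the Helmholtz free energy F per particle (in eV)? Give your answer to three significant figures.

Eᵢ/kT = 0, 2.2087.
Z = Σ e^(−Eᵢ/kT) = e^(−0) + e^(−2.2087) = 1.0000 + 0.10984 = 1.1098.
F = −kT ln Z = −0.115 × ln(1.1098) = −0.115 × 0.10418 = -0.0120 eV.

-0.0120 eV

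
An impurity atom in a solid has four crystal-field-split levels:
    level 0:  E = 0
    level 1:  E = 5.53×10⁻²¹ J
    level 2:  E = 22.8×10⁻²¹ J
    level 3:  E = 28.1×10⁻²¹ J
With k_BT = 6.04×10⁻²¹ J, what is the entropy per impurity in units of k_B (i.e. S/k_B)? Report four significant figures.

0.7068

Eᵢ/kT = 0, 0.915563, 3.77483, 4.65232.
Z = Σ e^(−Eᵢ/kT) = e^(−0) + e^(−0.915563) + e^(−3.77483) + e^(−4.65232) = 1.00000 + 0.400291 + 0.0229410 + 0.00953944 = 1.43277.
⟨E⟩ = Σ EᵢPᵢ = 2.09714 ×10⁻²¹ J.
S/k_B = ln Z + ⟨E⟩/kT = ln(1.43277) + 2.09714/6.04 = 0.359610 + 0.347209 = 0.7068.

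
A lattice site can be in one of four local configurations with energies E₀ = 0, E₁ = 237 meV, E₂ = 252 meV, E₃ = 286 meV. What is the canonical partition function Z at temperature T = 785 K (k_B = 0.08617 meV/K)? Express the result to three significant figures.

k_BT = 0.08617 × 785 K = 67.643 meV.
Eᵢ/kT = 0, 3.5037, 3.7254, 4.2281.
Z = Σ e^(−Eᵢ/kT) = e^(−0) + e^(−3.5037) + e^(−3.7254) + e^(−4.2281) = 1.0000 + 0.030086 + 0.024103 + 0.014580 = 1.0688.

Z = 1.07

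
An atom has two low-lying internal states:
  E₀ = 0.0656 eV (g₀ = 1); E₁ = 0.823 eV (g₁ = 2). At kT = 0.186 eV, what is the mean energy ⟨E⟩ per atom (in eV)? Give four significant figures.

Eᵢ/kT = 0.352688, 4.42473.
Z = Σ gᵢe^(−Eᵢ/kT) = 1·e^(−0.352688) + 2·e^(−4.42473) = 0.702796 + 0.0239549 = 0.726751.
⟨E⟩ = Σ Eᵢ gᵢe^(−Eᵢ/kT) / Z = (0.0656·0.702796 + 0.823·0.0239549) / 0.726751 = 0.09057 eV.

0.09057 eV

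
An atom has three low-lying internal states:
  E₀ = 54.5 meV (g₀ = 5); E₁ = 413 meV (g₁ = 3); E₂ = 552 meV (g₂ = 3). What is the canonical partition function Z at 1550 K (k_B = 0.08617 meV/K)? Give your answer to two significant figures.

k_BT = 0.08617 × 1550 K = 133.6 meV.
Eᵢ/kT = 0.4079, 3.091, 4.132.
Z = Σ gᵢe^(−Eᵢ/kT) = 5·e^(−0.4079) + 3·e^(−3.091) + 3·e^(−4.132) = 3.325 + 0.1364 + 0.04815 = 3.510.

Z = 3.5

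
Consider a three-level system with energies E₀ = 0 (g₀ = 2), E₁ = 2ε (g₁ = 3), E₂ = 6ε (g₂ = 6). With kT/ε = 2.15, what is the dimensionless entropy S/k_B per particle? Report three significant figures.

Eᵢ/kT = 0, 0.93023, 2.7907.
Z = Σ gᵢe^(−Eᵢ/kT) = 2·e^(−0) + 3·e^(−0.93023) + 6·e^(−2.7907) = 2.0000 + 1.1834 + 0.36827 = 3.5517.
⟨E⟩ = Σ EᵢPᵢ = 1.2885 ε.
S/k_B = ln Z + ⟨E⟩/kT = ln(3.5517) + 1.2885/2.15 = 1.2674 + 0.59930 = 1.87.

1.87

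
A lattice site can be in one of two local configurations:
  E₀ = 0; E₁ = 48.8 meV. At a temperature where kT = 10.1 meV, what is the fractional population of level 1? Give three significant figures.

0.00791

Eᵢ/kT = 0, 4.8317.
Z = Σ e^(−Eᵢ/kT) = e^(−0) + e^(−4.8317) = 1.0000 + 0.0079730 = 1.0080.
P₁ = e^(−E₁/kT) / Z = 0.0079730/1.0080 = 0.00791.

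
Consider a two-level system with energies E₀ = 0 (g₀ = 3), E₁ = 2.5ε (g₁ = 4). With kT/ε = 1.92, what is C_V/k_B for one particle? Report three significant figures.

0.331

Eᵢ/kT = 0, 1.3021.
Z = Σ gᵢe^(−Eᵢ/kT) = 3·e^(−0) + 4·e^(−1.3021) = 3.0000 + 1.0878 = 4.0878.
⟨E⟩ = 0.66527 ε, ⟨E²⟩ = 1.6632 ε².
C_V/k_B = (⟨E²⟩ − ⟨E⟩²)/(kT)² = (1.6632 − 0.44258)/3.6864 = 0.331.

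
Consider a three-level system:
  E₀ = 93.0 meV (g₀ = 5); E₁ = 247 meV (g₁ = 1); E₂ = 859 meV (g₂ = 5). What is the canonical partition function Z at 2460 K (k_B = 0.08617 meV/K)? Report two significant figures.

Z = 3.6

k_BT = 0.08617 × 2460 K = 212.0 meV.
Eᵢ/kT = 0.4387, 1.165, 4.052.
Z = Σ gᵢe^(−Eᵢ/kT) = 5·e^(−0.4387) + 1·e^(−1.165) + 5·e^(−4.052) = 3.224 + 0.3119 + 0.08694 = 3.623.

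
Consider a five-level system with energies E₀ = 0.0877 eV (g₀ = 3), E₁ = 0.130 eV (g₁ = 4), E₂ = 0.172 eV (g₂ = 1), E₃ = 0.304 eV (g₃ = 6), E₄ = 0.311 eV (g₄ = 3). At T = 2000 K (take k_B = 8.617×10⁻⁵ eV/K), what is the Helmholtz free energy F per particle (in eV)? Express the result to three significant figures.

-0.296 eV

k_BT = 8.617×10⁻⁵ × 2000 K = 0.17234 eV.
Eᵢ/kT = 0.50888, 0.75432, 0.99803, 1.7640, 1.8046.
Z = Σ gᵢe^(−Eᵢ/kT) = 3·e^(−0.50888) + 4·e^(−0.75432) + 1·e^(−0.99803) + 6·e^(−1.7640) + 3·e^(−1.8046) = 1.8035 + 1.8813 + 0.36860 + 1.0281 + 0.49362 = 5.5751.
F = −kT ln Z = −0.17234 × ln(5.5751) = −0.17234 × 1.7183 = -0.296 eV.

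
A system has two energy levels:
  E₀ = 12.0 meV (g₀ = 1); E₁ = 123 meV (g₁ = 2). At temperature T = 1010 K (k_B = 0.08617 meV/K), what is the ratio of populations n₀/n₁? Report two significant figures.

1.8

k_BT = 0.08617 × 1010 K = 87.03 meV.
n₀/n₁ = (g₀/g₁) exp[−(E₀−E₁)/kT] = (1/2) × exp(−(-111.0 meV)/(87.03 meV)) = (1/2) × exp(1.275) = 1.8.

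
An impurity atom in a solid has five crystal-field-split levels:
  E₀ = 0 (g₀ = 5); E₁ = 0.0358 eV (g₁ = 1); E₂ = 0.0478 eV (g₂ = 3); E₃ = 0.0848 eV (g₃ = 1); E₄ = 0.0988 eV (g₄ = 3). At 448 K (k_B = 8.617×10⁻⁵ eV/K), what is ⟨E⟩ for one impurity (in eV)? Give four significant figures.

k_BT = 8.617×10⁻⁵ × 448 K = 0.0386042 eV.
Eᵢ/kT = 0, 0.927360, 1.23821, 2.19665, 2.55931.
Z = Σ gᵢe^(−Eᵢ/kT) = 5·e^(−0) + 1·e^(−0.927360) + 3·e^(−1.23821) + 1·e^(−2.19665) + 3·e^(−2.55931) = 5.00000 + 0.395597 + 0.869708 + 0.111175 + 0.232074 = 6.60855.
⟨E⟩ = Σ Eᵢ gᵢe^(−Eᵢ/kT) / Z = (0·5.00000 + 0.0358·0.395597 + 0.0478·0.869708 + 0.0848·0.111175 + 0.0988·0.232074) / 6.60855 = 0.01333 eV.

0.01333 eV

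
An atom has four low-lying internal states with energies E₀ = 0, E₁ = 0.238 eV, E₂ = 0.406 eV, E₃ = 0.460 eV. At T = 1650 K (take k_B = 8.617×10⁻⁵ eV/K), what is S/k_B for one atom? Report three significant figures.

k_BT = 8.617×10⁻⁵ × 1650 K = 0.14218 eV.
Eᵢ/kT = 0, 1.6739, 2.8555, 3.2353.
Z = Σ e^(−Eᵢ/kT) = e^(−0) + e^(−1.6739) + e^(−2.8555) + e^(−3.2353) = 1.0000 + 0.18751 + 0.057527 + 0.039348 = 1.2844.
⟨E⟩ = Σ EᵢPᵢ = 0.067022 eV.
S/k_B = ln Z + ⟨E⟩/kT = ln(1.2844) + 0.067022/0.14218 = 0.25029 + 0.47139 = 0.722.

0.722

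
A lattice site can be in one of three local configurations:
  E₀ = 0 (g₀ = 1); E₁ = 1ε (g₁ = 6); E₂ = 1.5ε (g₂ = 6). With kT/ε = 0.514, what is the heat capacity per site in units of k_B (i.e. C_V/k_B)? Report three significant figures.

1.32

Eᵢ/kT = 0, 1.9455, 2.9183.
Z = Σ gᵢe^(−Eᵢ/kT) = 1·e^(−0) + 6·e^(−1.9455) + 6·e^(−2.9183) = 1.0000 + 0.85749 + 0.32415 = 2.1816.
⟨E⟩ = 0.61593 ε, ⟨E²⟩ = 0.72737 ε².
C_V/k_B = (⟨E²⟩ − ⟨E⟩²)/(kT)² = (0.72737 − 0.37937)/0.26420 = 1.32.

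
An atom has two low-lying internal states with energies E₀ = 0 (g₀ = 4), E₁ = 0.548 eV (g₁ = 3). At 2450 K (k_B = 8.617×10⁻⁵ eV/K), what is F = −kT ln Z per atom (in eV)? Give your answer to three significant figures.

-0.304 eV

k_BT = 8.617×10⁻⁵ × 2450 K = 0.21112 eV.
Eᵢ/kT = 0, 2.5957.
Z = Σ gᵢe^(−Eᵢ/kT) = 4·e^(−0) + 3·e^(−2.5957) = 4.0000 + 0.22378 = 4.2238.
F = −kT ln Z = −0.21112 × ln(4.2238) = −0.21112 × 1.4407 = -0.304 eV.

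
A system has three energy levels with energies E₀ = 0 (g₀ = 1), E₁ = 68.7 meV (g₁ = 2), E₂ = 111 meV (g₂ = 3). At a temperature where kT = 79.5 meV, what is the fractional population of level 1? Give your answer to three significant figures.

0.326

Eᵢ/kT = 0, 0.86415, 1.3962.
Z = Σ gᵢe^(−Eᵢ/kT) = 1·e^(−0) + 2·e^(−0.86415) + 3·e^(−1.3962) = 1.0000 + 0.84282 + 0.74261 = 2.5854.
P₁ = g₁ e^(−E₁/kT) / Z = 0.84282/2.5854 = 0.326.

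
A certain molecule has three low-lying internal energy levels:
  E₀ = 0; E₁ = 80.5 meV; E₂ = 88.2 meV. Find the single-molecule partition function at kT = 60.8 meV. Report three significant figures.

Eᵢ/kT = 0, 1.3240, 1.4507.
Z = Σ e^(−Eᵢ/kT) = e^(−0) + e^(−1.3240) + e^(−1.4507) = 1.0000 + 0.26607 + 0.23441 = 1.5005.

Z = 1.50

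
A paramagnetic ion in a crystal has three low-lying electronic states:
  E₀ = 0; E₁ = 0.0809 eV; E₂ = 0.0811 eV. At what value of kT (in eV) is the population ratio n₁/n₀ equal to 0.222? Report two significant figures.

0.054 eV

n₁/n₀ = exp[−(E₁−E₀)/kT] = 0.222.
⇒ (E₁−E₀)/kT = ln(1/0.222) = ln(4.505) = 1.505.
kT = 0.0809 eV / 1.505 = 0.054 eV.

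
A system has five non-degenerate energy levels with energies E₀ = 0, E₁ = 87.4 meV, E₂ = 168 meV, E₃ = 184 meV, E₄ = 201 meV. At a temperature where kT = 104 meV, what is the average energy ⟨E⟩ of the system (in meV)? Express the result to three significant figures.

Eᵢ/kT = 0, 0.84038, 1.6154, 1.7692, 1.9327.
Z = Σ e^(−Eᵢ/kT) = e^(−0) + e^(−0.84038) + e^(−1.6154) + e^(−1.7692) + e^(−1.9327) = 1.0000 + 0.43155 + 0.19881 + 0.17047 + 0.14476 = 1.9456.
⟨E⟩ = Σ Eᵢ e^(−Eᵢ/kT) / Z = (0·1.0000 + 87.4·0.43155 + 168·0.19881 + 184·0.17047 + 201·0.14476) / 1.9456 = 67.6 meV.

67.6 meV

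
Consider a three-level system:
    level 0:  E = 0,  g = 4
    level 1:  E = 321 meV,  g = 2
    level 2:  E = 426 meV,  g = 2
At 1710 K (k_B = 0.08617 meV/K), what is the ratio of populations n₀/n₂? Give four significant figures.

k_BT = 0.08617 × 1710 K = 147.351 meV.
n₀/n₂ = (g₀/g₂) exp[−(E₀−E₂)/kT] = (4/2) × exp(−(-426 meV)/(147.351 meV)) = (4/2) × exp(2.89106) = 36.02.

36.02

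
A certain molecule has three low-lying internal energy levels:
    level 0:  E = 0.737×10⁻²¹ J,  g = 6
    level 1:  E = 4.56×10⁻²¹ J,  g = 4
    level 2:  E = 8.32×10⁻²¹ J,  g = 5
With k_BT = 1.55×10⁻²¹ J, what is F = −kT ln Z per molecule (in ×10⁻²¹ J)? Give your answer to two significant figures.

Eᵢ/kT = 0.4755, 2.942, 5.368.
Z = Σ gᵢe^(−Eᵢ/kT) = 6·e^(−0.4755) + 4·e^(−2.942) + 5·e^(−5.368) = 3.729 + 0.2110 + 0.02332 = 3.963.
F = −kT ln Z = −1.55 × ln(3.963) = −1.55 × 1.377 = -2.1 ×10⁻²¹ J.

-2.1 ×10⁻²¹ J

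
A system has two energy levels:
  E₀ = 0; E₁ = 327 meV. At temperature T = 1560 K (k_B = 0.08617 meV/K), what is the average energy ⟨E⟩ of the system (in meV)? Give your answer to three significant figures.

k_BT = 0.08617 × 1560 K = 134.43 meV.
Eᵢ/kT = 0, 2.4325.
Z = Σ e^(−Eᵢ/kT) = e^(−0) + e^(−2.4325) = 1.0000 + 0.087817 = 1.0878.
⟨E⟩ = Σ Eᵢ e^(−Eᵢ/kT) / Z = (0·1.0000 + 327·0.087817) / 1.0878 = 26.4 meV.

26.4 meV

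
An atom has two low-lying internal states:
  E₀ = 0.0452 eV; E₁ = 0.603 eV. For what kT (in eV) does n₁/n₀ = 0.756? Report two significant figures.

n₁/n₀ = exp[−(E₁−E₀)/kT] = 0.756.
⇒ (E₁−E₀)/kT = ln(1/0.756) = ln(1.323) = 0.2799.
kT = 0.5578 eV / 0.2799 = 2.0 eV.

2.0 eV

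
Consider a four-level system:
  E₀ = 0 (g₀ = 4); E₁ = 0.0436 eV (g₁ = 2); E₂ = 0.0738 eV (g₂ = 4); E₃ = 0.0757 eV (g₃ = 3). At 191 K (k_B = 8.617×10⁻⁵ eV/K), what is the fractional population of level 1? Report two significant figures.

0.034

k_BT = 8.617×10⁻⁵ × 191 K = 0.01646 eV.
Eᵢ/kT = 0, 2.649, 4.484, 4.599.
Z = Σ gᵢe^(−Eᵢ/kT) = 4·e^(−0) + 2·e^(−2.649) + 4·e^(−4.484) + 3·e^(−4.599) = 4.000 + 0.1414 + 0.04515 + 0.03019 = 4.217.
P₁ = g₁ e^(−E₁/kT) / Z = 0.1414/4.217 = 0.034.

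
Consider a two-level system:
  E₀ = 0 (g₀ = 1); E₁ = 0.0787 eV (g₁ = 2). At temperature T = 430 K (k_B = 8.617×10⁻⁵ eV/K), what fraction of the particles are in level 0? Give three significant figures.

k_BT = 8.617×10⁻⁵ × 430 K = 0.037053 eV.
Eᵢ/kT = 0, 2.1240.
Z = Σ gᵢe^(−Eᵢ/kT) = 1·e^(−0) + 2·e^(−2.1240) = 1.0000 + 0.23910 = 1.2391.
P₀ = g₀ e^(−E₀/kT) / Z = 1.0000/1.2391 = 0.807.

0.807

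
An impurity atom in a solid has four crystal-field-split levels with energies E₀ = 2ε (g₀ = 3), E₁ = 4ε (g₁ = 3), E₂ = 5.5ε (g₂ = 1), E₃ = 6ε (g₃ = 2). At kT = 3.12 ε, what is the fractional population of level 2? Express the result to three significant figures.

Eᵢ/kT = 0.64103, 1.2821, 1.7628, 1.9231.
Z = Σ gᵢe^(−Eᵢ/kT) = 3·e^(−0.64103) + 3·e^(−1.2821) + 1·e^(−1.7628) + 2·e^(−1.9231) = 1.5802 + 0.83236 + 0.17156 + 0.29231 = 2.8764.
P₂ = g₂ e^(−E₂/kT) / Z = 0.17156/2.8764 = 0.0596.

0.0596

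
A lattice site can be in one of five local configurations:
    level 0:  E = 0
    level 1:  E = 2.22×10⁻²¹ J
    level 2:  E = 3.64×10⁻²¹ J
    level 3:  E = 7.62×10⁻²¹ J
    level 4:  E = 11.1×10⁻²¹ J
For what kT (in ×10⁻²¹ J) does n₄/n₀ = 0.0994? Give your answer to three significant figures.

n₄/n₀ = exp[−(E₄−E₀)/kT] = 0.0994.
⇒ (E₄−E₀)/kT = ln(1/0.0994) = ln(10.060) = 2.3086.
kT = 11.1 ×10⁻²¹ J / 2.3086 = 4.81 ×10⁻²¹ J.

4.81 ×10⁻²¹ J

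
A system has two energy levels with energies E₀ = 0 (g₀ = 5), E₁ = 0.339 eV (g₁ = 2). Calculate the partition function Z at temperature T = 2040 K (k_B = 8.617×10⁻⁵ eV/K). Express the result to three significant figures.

k_BT = 8.617×10⁻⁵ × 2040 K = 0.17579 eV.
Eᵢ/kT = 0, 1.9284.
Z = Σ gᵢe^(−Eᵢ/kT) = 5·e^(−0) + 2·e^(−1.9284) = 5.0000 + 0.29076 = 5.2908.

Z = 5.29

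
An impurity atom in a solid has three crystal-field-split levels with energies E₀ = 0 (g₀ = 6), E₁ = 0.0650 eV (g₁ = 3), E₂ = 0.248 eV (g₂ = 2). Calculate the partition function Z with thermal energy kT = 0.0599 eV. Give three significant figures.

Eᵢ/kT = 0, 1.0851, 4.1402.
Z = Σ gᵢe^(−Eᵢ/kT) = 6·e^(−0) + 3·e^(−1.0851) + 2·e^(−4.1402) = 6.0000 + 1.0136 + 0.031839 = 7.0454.

Z = 7.05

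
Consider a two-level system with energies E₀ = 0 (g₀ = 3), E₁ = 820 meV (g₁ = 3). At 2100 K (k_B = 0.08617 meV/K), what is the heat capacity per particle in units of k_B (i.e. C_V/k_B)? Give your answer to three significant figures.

k_BT = 0.08617 × 2100 K = 180.96 meV.
Eᵢ/kT = 0, 4.5314.
Z = Σ gᵢe^(−Eᵢ/kT) = 3·e^(−0) + 3·e^(−4.5314) = 3.0000 + 0.032297 = 3.0323.
⟨E⟩ = 8.7338 meV, ⟨E²⟩ = 7161.7 meV².
C_V/k_B = (⟨E²⟩ − ⟨E⟩²)/(kT)² = (7161.7 − 76.279)/32747 = 0.216.

0.216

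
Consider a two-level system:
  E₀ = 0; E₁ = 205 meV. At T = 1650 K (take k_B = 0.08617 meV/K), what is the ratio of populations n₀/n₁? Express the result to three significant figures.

4.23

k_BT = 0.08617 × 1650 K = 142.18 meV.
n₀/n₁ = exp[−(E₀−E₁)/kT] = exp(−(-205 meV)/(142.18 meV)) = exp(1.4418) = 4.23.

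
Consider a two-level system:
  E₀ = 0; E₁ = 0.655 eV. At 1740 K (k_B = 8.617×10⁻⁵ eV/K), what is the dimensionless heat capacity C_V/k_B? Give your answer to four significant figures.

k_BT = 8.617×10⁻⁵ × 1740 K = 0.149936 eV.
Eᵢ/kT = 0, 4.36853.
Z = Σ e^(−Eᵢ/kT) = e^(−0) + e^(−4.36853) = 1.00000 + 0.0126699 = 1.01267.
⟨E⟩ = 0.00819495 eV, ⟨E²⟩ = 0.00536770 eV².
C_V/k_B = (⟨E²⟩ − ⟨E⟩²)/(kT)² = (0.00536770 − 0.0000671572)/0.0224808 = 0.2358.

0.2358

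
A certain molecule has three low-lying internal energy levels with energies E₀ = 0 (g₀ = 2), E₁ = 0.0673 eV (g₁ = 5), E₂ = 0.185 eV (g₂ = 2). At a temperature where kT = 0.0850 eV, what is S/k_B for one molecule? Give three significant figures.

Eᵢ/kT = 0, 0.79176, 2.1765.
Z = Σ gᵢe^(−Eᵢ/kT) = 2·e^(−0) + 5·e^(−0.79176) + 2·e^(−2.1765) = 2.0000 + 2.2652 + 0.22688 = 4.4921.
⟨E⟩ = Σ EᵢPᵢ = 0.043281 eV.
S/k_B = ln Z + ⟨E⟩/kT = ln(4.4921) + 0.043281/0.0850 = 1.5023 + 0.50919 = 2.01.

2.01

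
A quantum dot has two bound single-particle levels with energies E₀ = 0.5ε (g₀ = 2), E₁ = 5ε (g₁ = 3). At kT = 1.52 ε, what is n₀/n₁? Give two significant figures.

n₀/n₁ = (g₀/g₁) exp[−(E₀−E₁)/kT] = (2/3) × exp(−(-4.5ε)/(1.52ε)) = (2/3) × exp(2.961) = 13.

13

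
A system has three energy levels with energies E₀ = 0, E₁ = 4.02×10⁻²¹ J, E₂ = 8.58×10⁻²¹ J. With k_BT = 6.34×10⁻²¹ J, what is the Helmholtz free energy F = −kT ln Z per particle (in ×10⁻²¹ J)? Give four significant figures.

-3.687 ×10⁻²¹ J

Eᵢ/kT = 0, 0.634069, 1.35331.
Z = Σ e^(−Eᵢ/kT) = e^(−0) + e^(−0.634069) + e^(−1.35331) = 1.00000 + 0.530429 + 0.258384 = 1.78881.
F = −kT ln Z = −6.34 × ln(1.78881) = −6.34 × 0.581551 = -3.687 ×10⁻²¹ J.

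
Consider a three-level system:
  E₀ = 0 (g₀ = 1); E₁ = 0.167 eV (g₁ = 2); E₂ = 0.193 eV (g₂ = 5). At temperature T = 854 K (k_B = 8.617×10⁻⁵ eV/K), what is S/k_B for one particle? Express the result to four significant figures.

1.356

k_BT = 8.617×10⁻⁵ × 854 K = 0.0735892 eV.
Eᵢ/kT = 0, 2.26935, 2.62267.
Z = Σ gᵢe^(−Eᵢ/kT) = 1·e^(−0) + 2·e^(−2.26935) + 5·e^(−2.62267) = 1.00000 + 0.206759 + 0.363044 = 1.56980.
⟨E⟩ = Σ EᵢPᵢ = 0.0666303 eV.
S/k_B = ln Z + ⟨E⟩/kT = ln(1.56980) + 0.0666303/0.0735892 = 0.450948 + 0.905436 = 1.356.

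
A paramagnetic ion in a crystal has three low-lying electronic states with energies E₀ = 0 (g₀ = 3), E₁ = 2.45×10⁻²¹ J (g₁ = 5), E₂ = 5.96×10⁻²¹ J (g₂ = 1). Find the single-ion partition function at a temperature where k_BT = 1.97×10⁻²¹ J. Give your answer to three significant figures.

Z = 4.49

Eᵢ/kT = 0, 1.2437, 3.0254.
Z = Σ gᵢe^(−Eᵢ/kT) = 3·e^(−0) + 5·e^(−1.2437) + 1·e^(−3.0254) = 3.0000 + 1.4416 + 0.048538 = 4.4901.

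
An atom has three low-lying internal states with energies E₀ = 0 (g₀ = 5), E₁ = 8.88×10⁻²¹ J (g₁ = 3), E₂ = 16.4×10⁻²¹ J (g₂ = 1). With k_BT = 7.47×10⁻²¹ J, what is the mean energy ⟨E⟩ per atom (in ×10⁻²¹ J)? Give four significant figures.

Eᵢ/kT = 0, 1.18876, 2.19545.
Z = Σ gᵢe^(−Eᵢ/kT) = 5·e^(−0) + 3·e^(−1.18876) + 1·e^(−2.19545) = 5.00000 + 0.913796 + 0.111308 = 6.02510.
⟨E⟩ = Σ Eᵢ gᵢe^(−Eᵢ/kT) / Z = (0·5.00000 + 8.88·0.913796 + 16.4·0.111308) / 6.02510 = 1.650 ×10⁻²¹ J.

1.650 ×10⁻²¹ J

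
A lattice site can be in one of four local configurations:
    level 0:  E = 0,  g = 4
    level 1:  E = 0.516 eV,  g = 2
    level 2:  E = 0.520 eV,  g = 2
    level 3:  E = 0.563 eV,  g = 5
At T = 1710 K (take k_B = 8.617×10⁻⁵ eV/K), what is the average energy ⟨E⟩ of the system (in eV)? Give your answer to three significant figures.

k_BT = 8.617×10⁻⁵ × 1710 K = 0.14735 eV.
Eᵢ/kT = 0, 3.5019, 3.5290, 3.8208.
Z = Σ gᵢe^(−Eᵢ/kT) = 4·e^(−0) + 2·e^(−3.5019) + 2·e^(−3.5290) + 5·e^(−3.8208) = 4.0000 + 0.060280 + 0.058668 + 0.10955 = 4.2285.
⟨E⟩ = Σ Eᵢ gᵢe^(−Eᵢ/kT) / Z = (0·4.0000 + 0.516·0.060280 + 0.520·0.058668 + 0.563·0.10955) / 4.2285 = 0.0292 eV.

0.0292 eV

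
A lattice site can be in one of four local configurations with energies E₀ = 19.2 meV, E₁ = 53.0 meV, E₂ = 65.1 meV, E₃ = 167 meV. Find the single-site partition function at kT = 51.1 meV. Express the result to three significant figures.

Eᵢ/kT = 0.37573, 1.0372, 1.2740, 3.2681.
Z = Σ e^(−Eᵢ/kT) = e^(−0.37573) + e^(−1.0372) + e^(−1.2740) + e^(−3.2681) = 0.68679 + 0.35445 + 0.27971 + 0.038079 = 1.3590.

Z = 1.36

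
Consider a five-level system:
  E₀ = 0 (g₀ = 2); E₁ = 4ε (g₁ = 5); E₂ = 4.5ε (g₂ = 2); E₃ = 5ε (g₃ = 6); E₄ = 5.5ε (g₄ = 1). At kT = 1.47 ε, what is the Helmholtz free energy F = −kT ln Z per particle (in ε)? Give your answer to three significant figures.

-1.43 ε

Eᵢ/kT = 0, 2.7211, 3.0612, 3.4014, 3.7415.
Z = Σ gᵢe^(−Eᵢ/kT) = 2·e^(−0) + 5·e^(−2.7211) + 2·e^(−3.0612) + 6·e^(−3.4014) + 1·e^(−3.7415) = 2.0000 + 0.32901 + 0.093663 + 0.19996 + 0.023718 = 2.6464.
F = −kT ln Z = −1.47 × ln(2.6464) = −1.47 × 0.97320 = -1.43 ε.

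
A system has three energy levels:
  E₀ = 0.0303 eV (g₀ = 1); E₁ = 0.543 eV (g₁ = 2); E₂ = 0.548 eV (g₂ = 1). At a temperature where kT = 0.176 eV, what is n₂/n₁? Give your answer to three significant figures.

n₂/n₁ = (g₂/g₁) exp[−(E₂−E₁)/kT] = (1/2) × exp(−(0.005 eV)/(0.176 eV)) = (1/2) × exp(-0.028409) = 0.486.

0.486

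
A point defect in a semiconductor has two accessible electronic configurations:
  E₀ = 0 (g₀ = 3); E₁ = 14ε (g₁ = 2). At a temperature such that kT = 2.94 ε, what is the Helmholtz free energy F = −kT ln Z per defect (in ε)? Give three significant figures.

Eᵢ/kT = 0, 4.7619.
Z = Σ gᵢe^(−Eᵢ/kT) = 3·e^(−0) + 2·e^(−4.7619) = 3.0000 + 0.017099 = 3.0171.
F = −kT ln Z = −2.94 × ln(3.0171) = −2.94 × 1.1043 = -3.25 ε.

-3.25 ε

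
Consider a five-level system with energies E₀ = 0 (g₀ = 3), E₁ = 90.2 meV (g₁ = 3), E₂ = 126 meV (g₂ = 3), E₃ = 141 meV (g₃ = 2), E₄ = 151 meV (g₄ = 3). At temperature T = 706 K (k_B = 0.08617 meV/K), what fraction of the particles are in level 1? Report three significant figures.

0.151

k_BT = 0.08617 × 706 K = 60.836 meV.
Eᵢ/kT = 0, 1.4827, 2.0711, 2.3177, 2.4821.
Z = Σ gᵢe^(−Eᵢ/kT) = 3·e^(−0) + 3·e^(−1.4827) + 3·e^(−2.0711) + 2·e^(−2.3177) + 3·e^(−2.4821) = 3.0000 + 0.68107 + 0.37814 + 0.19700 + 0.25070 = 4.5069.
P₁ = g₁ e^(−E₁/kT) / Z = 0.68107/4.5069 = 0.151.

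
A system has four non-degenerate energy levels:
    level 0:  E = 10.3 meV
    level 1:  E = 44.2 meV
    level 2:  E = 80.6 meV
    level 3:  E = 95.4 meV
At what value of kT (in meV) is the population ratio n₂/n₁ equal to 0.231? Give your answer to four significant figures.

24.84 meV

n₂/n₁ = exp[−(E₂−E₁)/kT] = 0.231.
⇒ (E₂−E₁)/kT = ln(1/0.231) = ln(4.32900) = 1.46534.
kT = 36.4 meV / 1.46534 = 24.84 meV.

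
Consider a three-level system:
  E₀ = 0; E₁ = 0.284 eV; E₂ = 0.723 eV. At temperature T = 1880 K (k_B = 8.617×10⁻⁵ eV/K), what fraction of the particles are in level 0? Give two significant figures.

k_BT = 8.617×10⁻⁵ × 1880 K = 0.1620 eV.
Eᵢ/kT = 0, 1.753, 4.463.
Z = Σ e^(−Eᵢ/kT) = e^(−0) + e^(−1.753) + e^(−4.463) = 1.000 + 0.1733 + 0.01153 = 1.185.
P₀ = e^(−E₀/kT) / Z = 1.000/1.185 = 0.84.

0.84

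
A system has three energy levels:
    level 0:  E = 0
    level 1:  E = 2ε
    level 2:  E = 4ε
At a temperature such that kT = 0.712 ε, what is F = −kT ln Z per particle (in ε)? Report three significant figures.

-0.0441 ε

Eᵢ/kT = 0, 2.8090, 5.6180.
Z = Σ e^(−Eᵢ/kT) = e^(−0) + e^(−2.8090) + e^(−5.6180) = 1.0000 + 0.060265 + 0.0036319 = 1.0639.
F = −kT ln Z = −0.712 × ln(1.0639) = −0.712 × 0.061941 = -0.0441 ε.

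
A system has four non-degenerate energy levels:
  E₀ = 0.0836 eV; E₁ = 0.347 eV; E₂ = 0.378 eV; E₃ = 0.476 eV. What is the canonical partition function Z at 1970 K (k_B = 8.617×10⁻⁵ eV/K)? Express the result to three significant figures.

Z = 0.909

k_BT = 8.617×10⁻⁵ × 1970 K = 0.16975 eV.
Eᵢ/kT = 0.49249, 2.0442, 2.2268, 2.8041.
Z = Σ e^(−Eᵢ/kT) = e^(−0.49249) + e^(−2.0442) + e^(−2.2268) + e^(−2.8041) = 0.61110 + 0.12948 + 0.10787 + 0.060561 = 0.90901.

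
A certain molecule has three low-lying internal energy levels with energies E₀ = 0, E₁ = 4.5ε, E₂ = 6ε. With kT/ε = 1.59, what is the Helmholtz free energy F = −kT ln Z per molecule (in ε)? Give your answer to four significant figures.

-0.1253 ε

Eᵢ/kT = 0, 2.83019, 3.77358.
Z = Σ e^(−Eᵢ/kT) = e^(−0) + e^(−2.83019) + e^(−3.77358) = 1.00000 + 0.0590016 + 0.0229697 = 1.08197.
F = −kT ln Z = −1.59 × ln(1.08197) = −1.59 × 0.0787835 = -0.1253 ε.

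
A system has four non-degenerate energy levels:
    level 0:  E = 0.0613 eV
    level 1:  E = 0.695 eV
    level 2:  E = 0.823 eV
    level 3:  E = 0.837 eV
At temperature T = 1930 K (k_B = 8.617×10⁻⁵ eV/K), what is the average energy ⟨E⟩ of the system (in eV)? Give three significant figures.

0.0893 eV

k_BT = 8.617×10⁻⁵ × 1930 K = 0.16631 eV.
Eᵢ/kT = 0.36859, 4.1789, 4.9486, 5.0328.
Z = Σ e^(−Eᵢ/kT) = e^(−0.36859) + e^(−4.1789) + e^(−4.9486) + e^(−5.0328) = 0.69171 + 0.015315 + 0.0070933 + 0.0065205 = 0.72064.
⟨E⟩ = Σ Eᵢ e^(−Eᵢ/kT) / Z = (0.0613·0.69171 + 0.695·0.015315 + 0.823·0.0070933 + 0.837·0.0065205) / 0.72064 = 0.0893 eV.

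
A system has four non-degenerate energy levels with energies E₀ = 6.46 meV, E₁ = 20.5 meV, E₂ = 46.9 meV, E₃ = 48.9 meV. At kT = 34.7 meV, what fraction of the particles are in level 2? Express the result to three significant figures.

Eᵢ/kT = 0.18617, 0.59078, 1.3516, 1.4092.
Z = Σ e^(−Eᵢ/kT) = e^(−0.18617) + e^(−0.59078) + e^(−1.3516) + e^(−1.4092) = 0.83013 + 0.55390 + 0.25883 + 0.24434 = 1.8872.
P₂ = e^(−E₂/kT) / Z = 0.25883/1.8872 = 0.137.

0.137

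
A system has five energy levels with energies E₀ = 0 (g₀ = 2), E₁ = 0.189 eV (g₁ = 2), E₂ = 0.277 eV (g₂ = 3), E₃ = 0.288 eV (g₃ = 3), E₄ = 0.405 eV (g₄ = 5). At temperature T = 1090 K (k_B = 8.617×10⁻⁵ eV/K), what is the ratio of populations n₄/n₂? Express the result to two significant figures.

k_BT = 8.617×10⁻⁵ × 1090 K = 0.09393 eV.
n₄/n₂ = (g₄/g₂) exp[−(E₄−E₂)/kT] = (5/3) × exp(−(0.128 eV)/(0.09393 eV)) = (5/3) × exp(-1.363) = 0.43.

0.43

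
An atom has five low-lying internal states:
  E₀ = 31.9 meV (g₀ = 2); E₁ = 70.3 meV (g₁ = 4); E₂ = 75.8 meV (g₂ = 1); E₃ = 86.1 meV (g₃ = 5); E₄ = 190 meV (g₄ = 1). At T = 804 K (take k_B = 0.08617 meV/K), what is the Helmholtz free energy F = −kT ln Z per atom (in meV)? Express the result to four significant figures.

-105.0 meV

k_BT = 0.08617 × 804 K = 69.2807 meV.
Eᵢ/kT = 0.460446, 1.01471, 1.09410, 1.24277, 2.74247.
Z = Σ gᵢe^(−Eᵢ/kT) = 2·e^(−0.460446) + 4·e^(−1.01471) + 1·e^(−1.09410) + 5·e^(−1.24277) + 1·e^(−2.74247) = 1.26200 + 1.45003 + 0.334841 + 1.44292 + 0.0644111 = 4.55420.
F = −kT ln Z = −69.2807 × ln(4.55420) = −69.2807 × 1.51605 = -105.0 meV.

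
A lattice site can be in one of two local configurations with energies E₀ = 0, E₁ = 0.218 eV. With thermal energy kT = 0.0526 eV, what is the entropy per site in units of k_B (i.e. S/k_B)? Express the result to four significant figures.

Eᵢ/kT = 0, 4.14449.
Z = Σ e^(−Eᵢ/kT) = e^(−0) + e^(−4.14449) = 1.00000 + 0.0158515 = 1.01585.
⟨E⟩ = Σ EᵢPᵢ = 0.00340171 eV.
S/k_B = ln Z + ⟨E⟩/kT = ln(1.01585) + 0.00340171/0.0526 = 0.0157257 + 0.0646713 = 0.08040.

0.08040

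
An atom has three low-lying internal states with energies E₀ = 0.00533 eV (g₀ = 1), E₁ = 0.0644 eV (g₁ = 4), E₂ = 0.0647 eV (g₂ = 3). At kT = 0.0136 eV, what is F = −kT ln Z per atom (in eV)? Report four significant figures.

0.004157 eV

Eᵢ/kT = 0.391912, 4.73529, 4.75735.
Z = Σ gᵢe^(−Eᵢ/kT) = 1·e^(−0.391912) + 4·e^(−4.73529) + 3·e^(−4.75735) = 0.675764 + 0.0351196 + 0.0257650 = 0.736649.
F = −kT ln Z = −0.0136 × ln(0.736649) = −0.0136 × -0.305644 = 0.004157 eV.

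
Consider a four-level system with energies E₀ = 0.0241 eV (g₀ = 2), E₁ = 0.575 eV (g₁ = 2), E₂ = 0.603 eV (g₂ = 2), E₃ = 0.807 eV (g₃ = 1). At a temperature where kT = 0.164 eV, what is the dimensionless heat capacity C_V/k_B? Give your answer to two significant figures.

Eᵢ/kT = 0.1470, 3.506, 3.677, 4.921.
Z = Σ gᵢe^(−Eᵢ/kT) = 2·e^(−0.1470) + 2·e^(−3.506) + 2·e^(−3.677) + 1·e^(−4.921) = 1.727 + 0.06003 + 0.05060 + 0.007292 = 1.845.
⟨E⟩ = 0.06099 eV, ⟨E²⟩ = 0.02385 eV².
C_V/k_B = (⟨E²⟩ − ⟨E⟩²)/(kT)² = (0.02385 − 0.003720)/0.02690 = 0.75.

0.75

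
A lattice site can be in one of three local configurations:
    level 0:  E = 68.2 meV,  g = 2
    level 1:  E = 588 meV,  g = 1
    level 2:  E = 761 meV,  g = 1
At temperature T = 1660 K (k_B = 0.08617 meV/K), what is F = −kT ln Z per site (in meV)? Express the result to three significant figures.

k_BT = 0.08617 × 1660 K = 143.04 meV.
Eᵢ/kT = 0.47679, 4.1107, 5.3202.
Z = Σ gᵢe^(−Eᵢ/kT) = 2·e^(−0.47679) + 1·e^(−4.1107) + 1·e^(−5.3202) = 1.2415 + 0.016396 + 0.0048918 = 1.2628.
F = −kT ln Z = −143.04 × ln(1.2628) = −143.04 × 0.23333 = -33.4 meV.

-33.4 meV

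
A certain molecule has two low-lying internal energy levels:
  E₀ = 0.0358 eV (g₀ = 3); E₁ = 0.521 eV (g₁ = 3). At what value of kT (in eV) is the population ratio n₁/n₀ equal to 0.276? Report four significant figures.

n₁/n₀ = (g₁/g₀) exp[−(E₁−E₀)/kT] = 0.276.
⇒ (E₁−E₀)/kT = ln((3/3)/0.276) = ln(3.62319) = 1.28735.
kT = 0.4852 eV / 1.28735 = 0.3769 eV.

0.3769 eV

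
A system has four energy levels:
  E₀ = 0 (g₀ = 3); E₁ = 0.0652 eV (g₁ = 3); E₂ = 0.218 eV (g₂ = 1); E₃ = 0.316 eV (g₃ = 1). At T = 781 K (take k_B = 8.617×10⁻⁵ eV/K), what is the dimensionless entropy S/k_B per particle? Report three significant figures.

k_BT = 8.617×10⁻⁵ × 781 K = 0.067299 eV.
Eᵢ/kT = 0, 0.96881, 3.2393, 4.6955.
Z = Σ gᵢe^(−Eᵢ/kT) = 3·e^(−0) + 3·e^(−0.96881) + 1·e^(−3.2393) + 1·e^(−4.6955) = 3.0000 + 1.1386 + 0.039191 + 0.0091363 = 4.1869.
⟨E⟩ = Σ EᵢPᵢ = 0.020461 eV.
S/k_B = ln Z + ⟨E⟩/kT = ln(4.1869) + 0.020461/0.067299 = 1.4320 + 0.30403 = 1.74.

1.74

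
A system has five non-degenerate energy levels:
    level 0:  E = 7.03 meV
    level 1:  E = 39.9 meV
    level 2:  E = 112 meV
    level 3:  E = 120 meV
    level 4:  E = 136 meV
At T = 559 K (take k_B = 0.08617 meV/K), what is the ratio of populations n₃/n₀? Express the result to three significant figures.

k_BT = 0.08617 × 559 K = 48.169 meV.
n₃/n₀ = exp[−(E₃−E₀)/kT] = exp(−(112.97 meV)/(48.169 meV)) = exp(-2.3453) = 0.0958.

0.0958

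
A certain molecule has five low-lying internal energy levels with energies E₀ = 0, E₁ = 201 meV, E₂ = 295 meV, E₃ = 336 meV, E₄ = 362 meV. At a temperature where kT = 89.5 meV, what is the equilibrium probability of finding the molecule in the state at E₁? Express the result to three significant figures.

0.0894

Eᵢ/kT = 0, 2.2458, 3.2961, 3.7542, 4.0447.
Z = Σ e^(−Eᵢ/kT) = e^(−0) + e^(−2.2458) + e^(−3.2961) + e^(−3.7542) + e^(−4.0447) = 1.0000 + 0.10584 + 0.037027 + 0.023419 + 0.017515 = 1.1838.
P₁ = e^(−E₁/kT) / Z = 0.10584/1.1838 = 0.0894.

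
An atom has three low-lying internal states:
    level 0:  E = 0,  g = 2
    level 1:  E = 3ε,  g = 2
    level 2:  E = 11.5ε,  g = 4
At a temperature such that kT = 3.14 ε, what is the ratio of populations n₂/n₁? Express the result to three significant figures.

n₂/n₁ = (g₂/g₁) exp[−(E₂−E₁)/kT] = (4/2) × exp(−(8.5ε)/(3.14ε)) = (4/2) × exp(-2.7070) = 0.133.

0.133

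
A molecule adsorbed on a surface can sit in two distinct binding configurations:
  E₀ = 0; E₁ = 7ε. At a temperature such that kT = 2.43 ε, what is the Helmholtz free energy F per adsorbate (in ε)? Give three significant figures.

-0.133 ε

Eᵢ/kT = 0, 2.8807.
Z = Σ e^(−Eᵢ/kT) = e^(−0) + e^(−2.8807) = 1.0000 + 0.056095 = 1.0561.
F = −kT ln Z = −2.43 × ln(1.0561) = −2.43 × 0.054583 = -0.133 ε.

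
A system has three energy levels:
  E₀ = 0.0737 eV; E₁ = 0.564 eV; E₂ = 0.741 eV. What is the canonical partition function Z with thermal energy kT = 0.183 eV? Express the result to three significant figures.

Z = 0.732

Eᵢ/kT = 0.40273, 3.0820, 4.0492.
Z = Σ e^(−Eᵢ/kT) = e^(−0.40273) + e^(−3.0820) + e^(−4.0492) = 0.66849 + 0.045867 + 0.017436 = 0.73179.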